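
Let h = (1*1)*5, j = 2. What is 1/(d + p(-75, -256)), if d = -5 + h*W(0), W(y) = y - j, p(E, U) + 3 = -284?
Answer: -1/302 ≈ -0.0033113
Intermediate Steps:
p(E, U) = -287 (p(E, U) = -3 - 284 = -287)
h = 5 (h = 1*5 = 5)
W(y) = -2 + y (W(y) = y - 1*2 = y - 2 = -2 + y)
d = -15 (d = -5 + 5*(-2 + 0) = -5 + 5*(-2) = -5 - 10 = -15)
1/(d + p(-75, -256)) = 1/(-15 - 287) = 1/(-302) = -1/302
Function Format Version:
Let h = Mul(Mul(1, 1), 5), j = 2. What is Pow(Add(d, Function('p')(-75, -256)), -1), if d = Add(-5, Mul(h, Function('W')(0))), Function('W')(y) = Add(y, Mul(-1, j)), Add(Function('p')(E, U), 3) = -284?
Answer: Rational(-1, 302) ≈ -0.0033113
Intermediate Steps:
Function('p')(E, U) = -287 (Function('p')(E, U) = Add(-3, -284) = -287)
h = 5 (h = Mul(1, 5) = 5)
Function('W')(y) = Add(-2, y) (Function('W')(y) = Add(y, Mul(-1, 2)) = Add(y, -2) = Add(-2, y))
d = -15 (d = Add(-5, Mul(5, Add(-2, 0))) = Add(-5, Mul(5, -2)) = Add(-5, -10) = -15)
Pow(Add(d, Function('p')(-75, -256)), -1) = Pow(Add(-15, -287), -1) = Pow(-302, -1) = Rational(-1, 302)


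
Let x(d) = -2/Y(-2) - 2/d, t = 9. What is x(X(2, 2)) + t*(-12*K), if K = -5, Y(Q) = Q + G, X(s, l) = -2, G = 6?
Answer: 1081/2 ≈ 540.50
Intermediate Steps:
Y(Q) = 6 + Q (Y(Q) = Q + 6 = 6 + Q)
x(d) = -½ - 2/d (x(d) = -2/(6 - 2) - 2/d = -2/4 - 2/d = -2*¼ - 2/d = -½ - 2/d)
x(X(2, 2)) + t*(-12*K) = (½)*(-4 - 1*(-2))/(-2) + 9*(-12*(-5)) = (½)*(-½)*(-4 + 2) + 9*60 = (½)*(-½)*(-2) + 540 = ½ + 540 = 1081/2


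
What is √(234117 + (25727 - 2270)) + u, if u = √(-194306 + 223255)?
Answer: √28949 + √257574 ≈ 677.66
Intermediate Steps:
u = √28949 ≈ 170.14
√(234117 + (25727 - 2270)) + u = √(234117 + (25727 - 2270)) + √28949 = √(234117 + 23457) + √28949 = √257574 + √28949 = √28949 + √257574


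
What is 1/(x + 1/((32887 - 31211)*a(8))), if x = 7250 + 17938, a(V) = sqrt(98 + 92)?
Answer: 13442972622720/338601594421071359 - 1676*sqrt(190)/338601594421071359 ≈ 3.9701e-5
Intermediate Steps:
a(V) = sqrt(190)
x = 25188
1/(x + 1/((32887 - 31211)*a(8))) = 1/(25188 + 1/((32887 - 31211)*(sqrt(190)))) = 1/(25188 + (sqrt(190)/190)/1676) = 1/(25188 + sqrt(190)/318440)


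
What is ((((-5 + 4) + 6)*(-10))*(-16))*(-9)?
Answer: -7200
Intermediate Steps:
((((-5 + 4) + 6)*(-10))*(-16))*(-9) = (((-1 + 6)*(-10))*(-16))*(-9) = ((5*(-10))*(-16))*(-9) = -50*(-16)*(-9) = 800*(-9) = -7200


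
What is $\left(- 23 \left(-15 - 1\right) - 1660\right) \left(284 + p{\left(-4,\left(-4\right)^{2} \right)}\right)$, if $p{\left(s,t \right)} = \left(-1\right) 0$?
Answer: $-366928$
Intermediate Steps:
$p{\left(s,t \right)} = 0$
$\left(- 23 \left(-15 - 1\right) - 1660\right) \left(284 + p{\left(-4,\left(-4\right)^{2} \right)}\right) = \left(- 23 \left(-15 - 1\right) - 1660\right) \left(284 + 0\right) = \left(\left(-23\right) \left(-16\right) - 1660\right) 284 = \left(368 - 1660\right) 284 = \left(-1292\right) 284 = -366928$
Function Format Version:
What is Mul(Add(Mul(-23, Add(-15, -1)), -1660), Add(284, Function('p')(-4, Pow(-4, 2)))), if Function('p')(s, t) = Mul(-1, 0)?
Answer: -366928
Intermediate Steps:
Function('p')(s, t) = 0
Mul(Add(Mul(-23, Add(-15, -1)), -1660), Add(284, Function('p')(-4, Pow(-4, 2)))) = Mul(Add(Mul(-23, Add(-15, -1)), -1660), Add(284, 0)) = Mul(Add(Mul(-23, -16), -1660), 284) = Mul(Add(368, -1660), 284) = Mul(-1292, 284) = -366928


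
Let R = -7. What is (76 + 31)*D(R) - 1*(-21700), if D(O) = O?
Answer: 20951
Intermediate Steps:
(76 + 31)*D(R) - 1*(-21700) = (76 + 31)*(-7) - 1*(-21700) = 107*(-7) + 21700 = -749 + 21700 = 20951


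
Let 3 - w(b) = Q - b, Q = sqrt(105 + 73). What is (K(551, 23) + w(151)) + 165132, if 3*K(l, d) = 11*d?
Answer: 496111/3 - sqrt(178) ≈ 1.6536e+5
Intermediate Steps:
Q = sqrt(178) ≈ 13.342
K(l, d) = 11*d/3 (K(l, d) = (11*d)/3 = 11*d/3)
w(b) = 3 + b - sqrt(178) (w(b) = 3 - (sqrt(178) - b) = 3 + (b - sqrt(178)) = 3 + b - sqrt(178))
(K(551, 23) + w(151)) + 165132 = ((11/3)*23 + (3 + 151 - sqrt(178))) + 165132 = (253/3 + (154 - sqrt(178))) + 165132 = (715/3 - sqrt(178)) + 165132 = 496111/3 - sqrt(178)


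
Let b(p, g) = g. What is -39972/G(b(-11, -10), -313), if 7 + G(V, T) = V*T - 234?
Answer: -13324/963 ≈ -13.836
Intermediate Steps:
G(V, T) = -241 + T*V (G(V, T) = -7 + (V*T - 234) = -7 + (T*V - 234) = -7 + (-234 + T*V) = -241 + T*V)
-39972/G(b(-11, -10), -313) = -39972/(-241 - 313*(-10)) = -39972/(-241 + 3130) = -39972/2889 = -39972*1/2889 = -13324/963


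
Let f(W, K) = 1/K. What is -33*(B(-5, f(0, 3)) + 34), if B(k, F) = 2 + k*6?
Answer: -198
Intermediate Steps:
B(k, F) = 2 + 6*k
-33*(B(-5, f(0, 3)) + 34) = -33*((2 + 6*(-5)) + 34) = -33*((2 - 30) + 34) = -33*(-28 + 34) = -33*6 = -198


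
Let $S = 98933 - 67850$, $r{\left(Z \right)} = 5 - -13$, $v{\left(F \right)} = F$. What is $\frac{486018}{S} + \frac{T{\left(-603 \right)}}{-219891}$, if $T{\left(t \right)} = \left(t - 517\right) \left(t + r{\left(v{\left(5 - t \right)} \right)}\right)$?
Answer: $\frac{105623202}{8345387} \approx 12.656$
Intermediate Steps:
$r{\left(Z \right)} = 18$ ($r{\left(Z \right)} = 5 + 13 = 18$)
$S = 31083$
$T{\left(t \right)} = \left(-517 + t\right) \left(18 + t\right)$ ($T{\left(t \right)} = \left(t - 517\right) \left(t + 18\right) = \left(-517 + t\right) \left(18 + t\right)$)
$\frac{486018}{S} + \frac{T{\left(-603 \right)}}{-219891} = \frac{486018}{31083} + \frac{-9306 + \left(-603\right)^{2} - -300897}{-219891} = 486018 \cdot \frac{1}{31083} + \left(-9306 + 363609 + 300897\right) \left(- \frac{1}{219891}\right) = \frac{12462}{797} + 655200 \left(- \frac{1}{219891}\right) = \frac{12462}{797} - \frac{31200}{10471} = \frac{105623202}{8345387}$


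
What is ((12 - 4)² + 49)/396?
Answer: 113/396 ≈ 0.28535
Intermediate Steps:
((12 - 4)² + 49)/396 = (8² + 49)*(1/396) = (64 + 49)*(1/396) = 113*(1/396) = 113/396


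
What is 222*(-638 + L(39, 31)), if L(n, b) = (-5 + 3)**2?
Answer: -140748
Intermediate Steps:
L(n, b) = 4 (L(n, b) = (-2)**2 = 4)
222*(-638 + L(39, 31)) = 222*(-638 + 4) = 222*(-634) = -140748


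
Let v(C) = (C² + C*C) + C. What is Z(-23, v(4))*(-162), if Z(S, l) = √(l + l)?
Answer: -972*√2 ≈ -1374.6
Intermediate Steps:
v(C) = C + 2*C² (v(C) = (C² + C²) + C = 2*C² + C = C + 2*C²)
Z(S, l) = √2*√l (Z(S, l) = √(2*l) = √2*√l)
Z(-23, v(4))*(-162) = (√2*√(4*(1 + 2*4)))*(-162) = (√2*√(4*(1 + 8)))*(-162) = (√2*√(4*9))*(-162) = (√2*√36)*(-162) = (√2*6)*(-162) = (6*√2)*(-162) = -972*√2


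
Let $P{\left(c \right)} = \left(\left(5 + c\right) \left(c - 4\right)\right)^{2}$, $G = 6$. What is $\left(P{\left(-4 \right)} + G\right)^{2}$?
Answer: $4900$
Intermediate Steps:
$P{\left(c \right)} = \left(-4 + c\right)^{2} \left(5 + c\right)^{2}$ ($P{\left(c \right)} = \left(\left(5 + c\right) \left(-4 + c\right)\right)^{2} = \left(\left(-4 + c\right) \left(5 + c\right)\right)^{2} = \left(-4 + c\right)^{2} \left(5 + c\right)^{2}$)
$\left(P{\left(-4 \right)} + G\right)^{2} = \left(\left(-4 - 4\right)^{2} \left(5 - 4\right)^{2} + 6\right)^{2} = \left(\left(-8\right)^{2} \cdot 1^{2} + 6\right)^{2} = \left(64 \cdot 1 + 6\right)^{2} = \left(64 + 6\right)^{2} = 70^{2} = 4900$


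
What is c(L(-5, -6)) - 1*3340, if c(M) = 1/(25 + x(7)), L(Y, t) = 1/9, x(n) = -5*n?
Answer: -33401/10 ≈ -3340.1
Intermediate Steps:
L(Y, t) = 1/9
c(M) = -1/10 (c(M) = 1/(25 - 5*7) = 1/(25 - 35) = 1/(-10) = -1/10)
c(L(-5, -6)) - 1*3340 = -1/10 - 1*3340 = -1/10 - 3340 = -33401/10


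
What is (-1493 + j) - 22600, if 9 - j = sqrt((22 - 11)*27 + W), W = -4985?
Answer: -24084 - 4*I*sqrt(293) ≈ -24084.0 - 68.469*I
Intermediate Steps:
j = 9 - 4*I*sqrt(293) (j = 9 - sqrt((22 - 11)*27 - 4985) = 9 - sqrt(11*27 - 4985) = 9 - sqrt(297 - 4985) = 9 - sqrt(-4688) = 9 - 4*I*sqrt(293) ≈ 9.0 - 68.469*I)
(-1493 + j) - 22600 = (-1493 + (9 - 4*I*sqrt(293))) - 22600 = (-1484 - 4*I*sqrt(293)) - 22600 = -24084 - 4*I*sqrt(293)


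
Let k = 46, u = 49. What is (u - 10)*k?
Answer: 1794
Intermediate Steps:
(u - 10)*k = (49 - 10)*46 = 39*46 = 1794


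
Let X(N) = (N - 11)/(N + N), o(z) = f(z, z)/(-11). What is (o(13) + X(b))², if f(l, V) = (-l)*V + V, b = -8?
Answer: 7317025/30976 ≈ 236.22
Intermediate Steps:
f(l, V) = V - V*l (f(l, V) = -V*l + V = V - V*l)
o(z) = -z*(1 - z)/11 (o(z) = (z*(1 - z))/(-11) = (z*(1 - z))*(-1/11) = -z*(1 - z)/11)
X(N) = (-11 + N)/(2*N) (X(N) = (-11 + N)/((2*N)) = (-11 + N)*(1/(2*N)) = (-11 + N)/(2*N))
(o(13) + X(b))² = ((1/11)*13*(-1 + 13) + (½)*(-11 - 8)/(-8))² = ((1/11)*13*12 + (½)*(-⅛)*(-19))² = (156/11 + 19/16)² = (2705/176)² = 7317025/30976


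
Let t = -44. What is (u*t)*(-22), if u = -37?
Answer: -35816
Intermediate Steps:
(u*t)*(-22) = -37*(-44)*(-22) = 1628*(-22) = -35816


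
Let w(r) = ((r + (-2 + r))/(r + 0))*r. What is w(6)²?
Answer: 100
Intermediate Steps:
w(r) = -2 + 2*r (w(r) = ((-2 + 2*r)/r)*r = -2 + 2*r)
w(6)² = (-2 + 2*6)² = (-2 + 12)² = 10² = 100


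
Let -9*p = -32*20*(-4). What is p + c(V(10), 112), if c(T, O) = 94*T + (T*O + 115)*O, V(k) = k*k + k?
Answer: 12624980/9 ≈ 1.4028e+6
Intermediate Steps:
V(k) = k + k² (V(k) = k² + k = k + k²)
p = -2560/9 (p = -(-32*20)*(-4)/9 = -(-640)*(-4)/9 = -⅑*2560 = -2560/9 ≈ -284.44)
c(T, O) = 94*T + O*(115 + O*T) (c(T, O) = 94*T + (O*T + 115)*O = 94*T + (115 + O*T)*O = 94*T + O*(115 + O*T))
p + c(V(10), 112) = -2560/9 + (94*(10*(1 + 10)) + 115*112 + (10*(1 + 10))*112²) = -2560/9 + (94*(10*11) + 12880 + (10*11)*12544) = -2560/9 + (94*110 + 12880 + 110*12544) = -2560/9 + (10340 + 12880 + 1379840) = -2560/9 + 1403060 = 12624980/9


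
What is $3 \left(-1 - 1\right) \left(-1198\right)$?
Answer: $7188$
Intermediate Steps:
$3 \left(-1 - 1\right) \left(-1198\right) = 3 \left(-2\right) \left(-1198\right) = \left(-6\right) \left(-1198\right) = 7188$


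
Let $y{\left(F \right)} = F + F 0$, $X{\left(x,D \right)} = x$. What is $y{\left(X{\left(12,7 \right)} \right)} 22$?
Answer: $264$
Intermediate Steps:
$y{\left(F \right)} = F$ ($y{\left(F \right)} = F + 0 = F$)
$y{\left(X{\left(12,7 \right)} \right)} 22 = 12 \cdot 22 = 264$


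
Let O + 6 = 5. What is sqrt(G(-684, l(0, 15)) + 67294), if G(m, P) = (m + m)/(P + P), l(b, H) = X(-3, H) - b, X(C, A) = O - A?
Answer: sqrt(269347)/2 ≈ 259.49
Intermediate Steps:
O = -1 (O = -6 + 5 = -1)
X(C, A) = -1 - A
l(b, H) = -1 - H - b (l(b, H) = (-1 - H) - b = -1 - H - b)
G(m, P) = m/P (G(m, P) = (2*m)/((2*P)) = (2*m)*(1/(2*P)) = m/P)
sqrt(G(-684, l(0, 15)) + 67294) = sqrt(-684/(-1 - 1*15 - 1*0) + 67294) = sqrt(-684/(-1 - 15 + 0) + 67294) = sqrt(-684/(-16) + 67294) = sqrt(-684*(-1/16) + 67294) = sqrt(171/4 + 67294) = sqrt(269347/4) = sqrt(269347)/2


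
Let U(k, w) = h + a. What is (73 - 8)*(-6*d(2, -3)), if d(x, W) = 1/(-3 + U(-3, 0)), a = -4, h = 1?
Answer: 65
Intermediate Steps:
U(k, w) = -3 (U(k, w) = 1 - 4 = -3)
d(x, W) = -⅙ (d(x, W) = 1/(-3 - 3) = 1/(-6) = -⅙)
(73 - 8)*(-6*d(2, -3)) = (73 - 8)*(-6*(-⅙)) = 65*1 = 65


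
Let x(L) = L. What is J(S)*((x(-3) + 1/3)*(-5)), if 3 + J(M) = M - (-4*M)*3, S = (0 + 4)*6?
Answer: 4120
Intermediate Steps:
S = 24 (S = 4*6 = 24)
J(M) = -3 + 13*M (J(M) = -3 + (M - (-4*M)*3) = -3 + (M - (-12)*M) = -3 + (M + 12*M) = -3 + 13*M)
J(S)*((x(-3) + 1/3)*(-5)) = (-3 + 13*24)*((-3 + 1/3)*(-5)) = (-3 + 312)*((-3 + ⅓)*(-5)) = 309*(-8/3*(-5)) = 309*(40/3) = 4120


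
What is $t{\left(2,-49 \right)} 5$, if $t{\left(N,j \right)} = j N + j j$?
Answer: $11515$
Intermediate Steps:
$t{\left(N,j \right)} = j^{2} + N j$ ($t{\left(N,j \right)} = N j + j^{2} = j^{2} + N j$)
$t{\left(2,-49 \right)} 5 = - 49 \left(2 - 49\right) 5 = \left(-49\right) \left(-47\right) 5 = 2303 \cdot 5 = 11515$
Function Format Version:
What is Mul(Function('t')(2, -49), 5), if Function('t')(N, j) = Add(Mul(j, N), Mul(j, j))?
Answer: 11515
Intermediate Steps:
Function('t')(N, j) = Add(Pow(j, 2), Mul(N, j)) (Function('t')(N, j) = Add(Mul(N, j), Pow(j, 2)) = Add(Pow(j, 2), Mul(N, j)))
Mul(Function('t')(2, -49), 5) = Mul(Mul(-49, Add(2, -49)), 5) = Mul(Mul(-49, -47), 5) = Mul(2303, 5) = 11515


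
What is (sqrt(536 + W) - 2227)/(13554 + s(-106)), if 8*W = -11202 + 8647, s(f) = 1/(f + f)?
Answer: -472124/2873447 + 53*sqrt(3466)/2873447 ≈ -0.16322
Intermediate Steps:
s(f) = 1/(2*f)
W = -2555/8 (W = (-11202 + 8647)/8 = (1/8)*(-2555) = -2555/8 ≈ -319.38)
(sqrt(536 + W) - 2227)/(13554 + s(-106)) = (sqrt(536 - 2555/8) - 2227)/(13554 + (1/2)/(-106)) = (sqrt(1733/8) - 2227)/(13554 + (1/2)*(-1/106)) = (sqrt(3466)/4 - 2227)/(13554 - 1/212) = (-2227 + sqrt(3466)/4)/(2873447/212) = (-2227 + sqrt(3466)/4)*(212/2873447) = -472124/2873447 + 53*sqrt(3466)/2873447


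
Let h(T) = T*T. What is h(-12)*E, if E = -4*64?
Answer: -36864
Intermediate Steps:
h(T) = T²
E = -256
h(-12)*E = (-12)²*(-256) = 144*(-256) = -36864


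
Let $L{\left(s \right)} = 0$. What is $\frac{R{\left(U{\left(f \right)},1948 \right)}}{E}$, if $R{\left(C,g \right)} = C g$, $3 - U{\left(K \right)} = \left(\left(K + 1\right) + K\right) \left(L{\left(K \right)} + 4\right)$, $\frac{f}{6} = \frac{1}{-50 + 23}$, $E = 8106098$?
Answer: $\frac{974}{5211063} \approx 0.00018691$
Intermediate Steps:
$f = - \frac{2}{9}$ ($f = \frac{6}{-50 + 23} = \frac{6}{-27} = 6 \left(- \frac{1}{27}\right) = - \frac{2}{9} \approx -0.22222$)
$U{\left(K \right)} = -1 - 8 K$ ($U{\left(K \right)} = 3 - \left(\left(K + 1\right) + K\right) \left(0 + 4\right) = 3 - \left(\left(1 + K\right) + K\right) 4 = 3 - \left(1 + 2 K\right) 4 = 3 - \left(4 + 8 K\right) = -1 - 8 K$)
$\frac{R{\left(U{\left(f \right)},1948 \right)}}{E} = \frac{\left(-1 - - \frac{16}{9}\right) 1948}{8106098} = \left(-1 + \frac{16}{9}\right) 1948 \cdot \frac{1}{8106098} = \frac{7}{9} \cdot 1948 \cdot \frac{1}{8106098} = \frac{13636}{9} \cdot \frac{1}{8106098} = \frac{974}{5211063}$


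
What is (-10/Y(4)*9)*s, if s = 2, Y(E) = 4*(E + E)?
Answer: -45/8 ≈ -5.6250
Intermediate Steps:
Y(E) = 8*E (Y(E) = 4*(2*E) = 8*E)
(-10/Y(4)*9)*s = (-10/(8*4)*9)*2 = (-10/32*9)*2 = (-10*1/32*9)*2 = -5/16*9*2 = -45/16*2 = -45/8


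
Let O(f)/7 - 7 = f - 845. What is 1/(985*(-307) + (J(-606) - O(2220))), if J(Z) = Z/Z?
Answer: -1/312068 ≈ -3.2044e-6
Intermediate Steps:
O(f) = -5866 + 7*f (O(f) = 49 + 7*(f - 845) = 49 + 7*(-845 + f) = 49 + (-5915 + 7*f) = -5866 + 7*f)
J(Z) = 1
1/(985*(-307) + (J(-606) - O(2220))) = 1/(985*(-307) + (1 - (-5866 + 7*2220))) = 1/(-302395 + (1 - (-5866 + 15540))) = 1/(-302395 + (1 - 1*9674)) = 1/(-302395 + (1 - 9674)) = 1/(-302395 - 9673) = 1/(-312068) = -1/312068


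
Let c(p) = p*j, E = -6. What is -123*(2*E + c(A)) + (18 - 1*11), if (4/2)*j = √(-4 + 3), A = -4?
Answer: 1483 + 246*I ≈ 1483.0 + 246.0*I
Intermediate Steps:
j = I/2 (j = √(-4 + 3)/2 = √(-1)/2 = I/2 ≈ 0.5*I)
c(p) = I*p/2 (c(p) = p*(I/2) = I*p/2)
-123*(2*E + c(A)) + (18 - 1*11) = -123*(2*(-6) + (½)*I*(-4)) + (18 - 1*11) = -123*(-12 - 2*I) + (18 - 11) = (1476 + 246*I) + 7 = 1483 + 246*I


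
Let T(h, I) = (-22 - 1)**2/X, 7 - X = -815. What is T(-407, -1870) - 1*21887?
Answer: -17990585/822 ≈ -21886.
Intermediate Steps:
X = 822 (X = 7 - 1*(-815) = 7 + 815 = 822)
T(h, I) = 529/822 (T(h, I) = (-22 - 1)**2/822 = (-23)**2*(1/822) = 529*(1/822) = 529/822)
T(-407, -1870) - 1*21887 = 529/822 - 1*21887 = 529/822 - 21887 = -17990585/822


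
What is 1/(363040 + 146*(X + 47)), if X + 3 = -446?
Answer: 1/304348 ≈ 3.2857e-6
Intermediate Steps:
X = -449 (X = -3 - 446 = -449)
1/(363040 + 146*(X + 47)) = 1/(363040 + 146*(-449 + 47)) = 1/(363040 + 146*(-402)) = 1/(363040 - 58692) = 1/304348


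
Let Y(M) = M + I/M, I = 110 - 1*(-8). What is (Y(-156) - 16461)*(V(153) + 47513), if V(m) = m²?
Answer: -45964016285/39 ≈ -1.1786e+9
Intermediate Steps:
I = 118 (I = 110 + 8 = 118)
Y(M) = M + 118/M
(Y(-156) - 16461)*(V(153) + 47513) = ((-156 + 118/(-156)) - 16461)*(153² + 47513) = ((-156 + 118*(-1/156)) - 16461)*(23409 + 47513) = ((-156 - 59/78) - 16461)*70922 = (-12227/78 - 16461)*70922 = -1296185/78*70922 = -45964016285/39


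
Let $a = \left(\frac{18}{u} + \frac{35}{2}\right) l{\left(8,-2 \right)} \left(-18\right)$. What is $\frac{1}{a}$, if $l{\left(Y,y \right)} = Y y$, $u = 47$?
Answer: $\frac{47}{242064} \approx 0.00019416$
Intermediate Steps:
$a = \frac{242064}{47}$ ($a = \left(\frac{18}{47} + \frac{35}{2}\right) 8 \left(-2\right) \left(-18\right) = \left(18 \cdot \frac{1}{47} + 35 \cdot \frac{1}{2}\right) \left(-16\right) \left(-18\right) = \left(\frac{18}{47} + \frac{35}{2}\right) \left(-16\right) \left(-18\right) = \frac{1681}{94} \left(-16\right) \left(-18\right) = \left(- \frac{13448}{47}\right) \left(-18\right) = \frac{242064}{47} \approx 5150.3$)
$\frac{1}{a} = \frac{1}{\frac{242064}{47}} = \frac{47}{242064}$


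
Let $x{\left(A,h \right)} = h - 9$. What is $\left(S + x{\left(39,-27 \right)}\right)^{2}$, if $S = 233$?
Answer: $38809$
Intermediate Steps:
$x{\left(A,h \right)} = -9 + h$
$\left(S + x{\left(39,-27 \right)}\right)^{2} = \left(233 - 36\right)^{2} = 197^{2} = 38809$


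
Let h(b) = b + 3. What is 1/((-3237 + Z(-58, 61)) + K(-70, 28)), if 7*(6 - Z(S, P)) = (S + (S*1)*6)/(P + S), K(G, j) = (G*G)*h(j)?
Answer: 3/446065 ≈ 6.7255e-6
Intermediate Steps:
h(b) = 3 + b
K(G, j) = G**2*(3 + j) (K(G, j) = (G*G)*(3 + j) = G**2*(3 + j))
Z(S, P) = 6 - S/(P + S) (Z(S, P) = 6 - (S + (S*1)*6)/(7*(P + S)) = 6 - (S + S*6)/(7*(P + S)) = 6 - (S + 6*S)/(7*(P + S)) = 6 - 7*S/(7*(P + S)) = 6 - S/(P + S))
1/((-3237 + Z(-58, 61)) + K(-70, 28)) = 1/((-3237 + (5*(-58) + 6*61)/(61 - 58)) + (-70)**2*(3 + 28)) = 1/((-3237 + (-290 + 366)/3) + 4900*31) = 1/((-3237 + (1/3)*76) + 151900) = 1/((-3237 + 76/3) + 151900) = 1/(-9635/3 + 151900) = 1/(446065/3) = 3/446065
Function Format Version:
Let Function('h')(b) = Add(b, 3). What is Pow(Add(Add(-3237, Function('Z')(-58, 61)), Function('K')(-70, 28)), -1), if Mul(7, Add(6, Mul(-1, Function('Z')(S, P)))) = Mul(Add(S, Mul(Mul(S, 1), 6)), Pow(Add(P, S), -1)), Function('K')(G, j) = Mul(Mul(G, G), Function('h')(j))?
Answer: Rational(3, 446065) ≈ 6.7255e-6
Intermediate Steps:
Function('h')(b) = Add(3, b)
Function('K')(G, j) = Mul(Pow(G, 2), Add(3, j)) (Function('K')(G, j) = Mul(Mul(G, G), Add(3, j)) = Mul(Pow(G, 2), Add(3, j)))
Function('Z')(S, P) = Add(6, Mul(-1, S, Pow(Add(P, S), -1))) (Function('Z')(S, P) = Add(6, Mul(Rational(-1, 7), Mul(Add(S, Mul(Mul(S, 1), 6)), Pow(Add(P, S), -1)))) = Add(6, Mul(Rational(-1, 7), Mul(Add(S, Mul(S, 6)), Pow(Add(P, S), -1)))) = Add(6, Mul(Rational(-1, 7), Mul(Add(S, Mul(6, S)), Pow(Add(P, S), -1)))) = Add(6, Mul(Rational(-1, 7), Mul(Mul(7, S), Pow(Add(P, S), -1)))) = Add(6, Mul(Rational(-1, 7), Mul(7, S, Pow(Add(P, S), -1)))) = Add(6, Mul(-1, S, Pow(Add(P, S), -1))))
Pow(Add(Add(-3237, Function('Z')(-58, 61)), Function('K')(-70, 28)), -1) = Pow(Add(Add(-3237, Mul(Pow(Add(61, -58), -1), Add(Mul(5, -58), Mul(6, 61)))), Mul(Pow(-70, 2), Add(3, 28))), -1) = Pow(Add(Add(-3237, Mul(Pow(3, -1), Add(-290, 366))), Mul(4900, 31)), -1) = Pow(Add(Add(-3237, Mul(Rational(1, 3), 76)), 151900), -1) = Pow(Add(Add(-3237, Rational(76, 3)), 151900), -1) = Pow(Add(Rational(-9635, 3), 151900), -1) = Pow(Rational(446065, 3), -1) = Rational(3, 446065)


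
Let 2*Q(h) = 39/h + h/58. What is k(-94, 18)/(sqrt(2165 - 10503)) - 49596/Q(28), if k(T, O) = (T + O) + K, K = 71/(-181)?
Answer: -80543904/1523 + 1257*I*sqrt(8338)/137198 ≈ -52885.0 + 0.8366*I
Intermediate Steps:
Q(h) = h/116 + 39/(2*h) (Q(h) = (39/h + h/58)/2 = h/116 + 39/(2*h))
K = -71/181 (K = 71*(-1/181) = -71/181 ≈ -0.39227)
k(T, O) = -71/181 + O + T (k(T, O) = (T + O) - 71/181 = (O + T) - 71/181 = -71/181 + O + T)
k(-94, 18)/(sqrt(2165 - 10503)) - 49596/Q(28) = (-71/181 + 18 - 94)/(sqrt(2165 - 10503)) - 49596*3248/(2262 + 28**2) = -13827*(-I*sqrt(8338)/8338)/181 - 49596*3248/(2262 + 784) = -13827*(-I*sqrt(8338)/8338)/181 - 49596/((1/116)*(1/28)*3046) = -(-1257)*I*sqrt(8338)/137198 - 49596/1523/1624 = 1257*I*sqrt(8338)/137198 - 49596*1624/1523 = 1257*I*sqrt(8338)/137198 - 80543904/1523 = -80543904/1523 + 1257*I*sqrt(8338)/137198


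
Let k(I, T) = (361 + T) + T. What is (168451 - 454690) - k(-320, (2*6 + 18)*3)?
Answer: -286780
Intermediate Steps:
k(I, T) = 361 + 2*T
(168451 - 454690) - k(-320, (2*6 + 18)*3) = (168451 - 454690) - (361 + 2*((2*6 + 18)*3)) = -286239 - (361 + 2*((12 + 18)*3)) = -286239 - (361 + 2*(30*3)) = -286239 - (361 + 2*90) = -286239 - (361 + 180) = -286239 - 1*541 = -286239 - 541 = -286780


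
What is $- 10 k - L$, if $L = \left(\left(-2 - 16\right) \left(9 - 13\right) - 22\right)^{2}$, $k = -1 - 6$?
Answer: $-2430$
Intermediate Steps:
$k = -7$ ($k = -1 - 6 = -7$)
$L = 2500$ ($L = \left(\left(-18\right) \left(-4\right) - 22\right)^{2} = \left(72 - 22\right)^{2} = 50^{2} = 2500$)
$- 10 k - L = \left(-10\right) \left(-7\right) - 2500 = 70 - 2500 = -2430$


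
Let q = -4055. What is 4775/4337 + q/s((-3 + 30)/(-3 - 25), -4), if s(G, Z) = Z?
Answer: 17605635/17348 ≈ 1014.9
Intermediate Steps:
4775/4337 + q/s((-3 + 30)/(-3 - 25), -4) = 4775/4337 - 4055/(-4) = 4775*(1/4337) - 4055*(-¼) = 4775/4337 + 4055/4 = 17605635/17348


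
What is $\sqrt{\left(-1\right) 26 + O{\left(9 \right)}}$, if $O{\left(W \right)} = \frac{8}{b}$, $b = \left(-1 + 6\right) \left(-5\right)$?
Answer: $\frac{i \sqrt{658}}{5} \approx 5.1303 i$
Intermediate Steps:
$b = -25$ ($b = 5 \left(-5\right) = -25$)
$O{\left(W \right)} = - \frac{8}{25}$ ($O{\left(W \right)} = \frac{8}{-25} = 8 \left(- \frac{1}{25}\right) = - \frac{8}{25}$)
$\sqrt{\left(-1\right) 26 + O{\left(9 \right)}} = \sqrt{\left(-1\right) 26 - \frac{8}{25}} = \sqrt{-26 - \frac{8}{25}} = \sqrt{- \frac{658}{25}} = \frac{i \sqrt{658}}{5}$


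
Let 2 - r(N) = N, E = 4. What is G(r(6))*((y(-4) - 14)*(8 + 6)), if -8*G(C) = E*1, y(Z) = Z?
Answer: 126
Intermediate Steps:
r(N) = 2 - N
G(C) = -1/2
G(r(6))*((y(-4) - 14)*(8 + 6)) = -(-4 - 14)*(8 + 6)/2 = -(-9)*14 = -1/2*(-252) = 126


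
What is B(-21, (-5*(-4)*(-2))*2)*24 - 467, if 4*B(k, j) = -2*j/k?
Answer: -3589/7 ≈ -512.71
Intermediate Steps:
B(k, j) = -j/(2*k) (B(k, j) = (-2*j/k)/4 = -j/(2*k))
B(-21, (-5*(-4)*(-2))*2)*24 - 467 = -½*(-5*(-4)*(-2))*2/(-21)*24 - 467 = -½*(20*(-2))*2*(-1/21)*24 - 467 = -½*(-40*2)*(-1/21)*24 - 467 = -½*(-80)*(-1/21)*24 - 467 = -40/21*24 - 467 = -320/7 - 467 = -3589/7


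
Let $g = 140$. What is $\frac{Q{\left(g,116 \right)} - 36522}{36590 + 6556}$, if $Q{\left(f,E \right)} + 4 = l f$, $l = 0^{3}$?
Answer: $- \frac{18263}{21573} \approx -0.84657$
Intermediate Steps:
$l = 0$
$Q{\left(f,E \right)} = -4$ ($Q{\left(f,E \right)} = -4 + 0 f = -4 + 0 = -4$)
$\frac{Q{\left(g,116 \right)} - 36522}{36590 + 6556} = \frac{-4 - 36522}{36590 + 6556} = - \frac{36526}{43146} = \left(-36526\right) \frac{1}{43146} = - \frac{18263}{21573}$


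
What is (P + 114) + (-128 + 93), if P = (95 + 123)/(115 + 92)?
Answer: 16571/207 ≈ 80.053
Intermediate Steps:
P = 218/207 ≈ 1.0531
(P + 114) + (-128 + 93) = (218/207 + 114) + (-128 + 93) = 23816/207 - 35 = 16571/207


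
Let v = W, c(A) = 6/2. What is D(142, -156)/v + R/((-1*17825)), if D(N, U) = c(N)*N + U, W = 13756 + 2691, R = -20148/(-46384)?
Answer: 2422861107/147807544300 ≈ 0.016392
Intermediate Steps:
R = 5037/11596 (R = -20148*(-1/46384) = 5037/11596 ≈ 0.43437)
c(A) = 3 (c(A) = 6*(½) = 3)
W = 16447
v = 16447
D(N, U) = U + 3*N (D(N, U) = 3*N + U = U + 3*N)
D(142, -156)/v + R/((-1*17825)) = (-156 + 3*142)/16447 + 5037/(11596*((-1*17825))) = (-156 + 426)*(1/16447) + (5037/11596)/(-17825) = 270*(1/16447) + (5037/11596)*(-1/17825) = 270/16447 - 219/8986900 = 2422861107/147807544300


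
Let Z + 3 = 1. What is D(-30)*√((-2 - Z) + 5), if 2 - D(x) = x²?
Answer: -898*√5 ≈ -2008.0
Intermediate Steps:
Z = -2 (Z = -3 + 1 = -2)
D(x) = 2 - x²
D(-30)*√((-2 - Z) + 5) = (2 - 1*(-30)²)*√((-2 - 1*(-2)) + 5) = (2 - 1*900)*√((-2 + 2) + 5) = (2 - 900)*√(0 + 5) = -898*√5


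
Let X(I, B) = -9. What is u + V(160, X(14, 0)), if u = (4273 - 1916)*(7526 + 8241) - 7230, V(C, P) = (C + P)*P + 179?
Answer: 37154409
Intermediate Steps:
V(C, P) = 179 + P*(C + P) (V(C, P) = P*(C + P) + 179 = 179 + P*(C + P))
u = 37155589 (u = 2357*15767 - 7230 = 37162819 - 7230 = 37155589)
u + V(160, X(14, 0)) = 37155589 + (179 + (-9)² + 160*(-9)) = 37155589 + (179 + 81 - 1440) = 37155589 - 1180 = 37154409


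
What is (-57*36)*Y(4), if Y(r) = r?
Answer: -8208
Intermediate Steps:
(-57*36)*Y(4) = -57*36*4 = -2052*4 = -8208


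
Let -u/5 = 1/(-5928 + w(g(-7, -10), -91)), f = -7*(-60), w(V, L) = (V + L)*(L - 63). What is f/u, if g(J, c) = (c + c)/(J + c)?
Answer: -11288088/17 ≈ -6.6401e+5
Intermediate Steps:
g(J, c) = 2*c/(J + c) (g(J, c) = (2*c)/(J + c) = 2*c/(J + c))
w(V, L) = (-63 + L)*(L + V) (w(V, L) = (L + V)*(-63 + L) = (-63 + L)*(L + V))
f = 420
u = -85/134382 (u = -5/(-5928 + ((-91)² - 63*(-91) - 126*(-10)/(-7 - 10) - 182*(-10)/(-7 - 10))) = -5/(-5928 + (8281 + 5733 - 126*(-10)/(-17) - 182*(-10)/(-17))) = -5/(-5928 + (8281 + 5733 - 126*(-10)*(-1)/17 - 182*(-10)*(-1)/17)) = -5/(-5928 + (8281 + 5733 - 63*20/17 - 91*20/17)) = -5/(-5928 + (8281 + 5733 - 1260/17 - 1820/17)) = -5/(-5928 + 235158/17) = -5/134382/17 = -5*17/134382 = -85/134382 ≈ -0.00063253)
f/u = 420/(-85/134382) = 420*(-134382/85) = -11288088/17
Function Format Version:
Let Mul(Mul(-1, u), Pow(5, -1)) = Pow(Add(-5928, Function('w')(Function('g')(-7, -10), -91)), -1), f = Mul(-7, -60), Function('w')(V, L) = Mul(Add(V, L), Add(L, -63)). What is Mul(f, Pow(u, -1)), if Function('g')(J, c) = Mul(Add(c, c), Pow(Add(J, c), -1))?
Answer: Rational(-11288088, 17) ≈ -6.6401e+5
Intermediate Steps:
Function('g')(J, c) = Mul(2, c, Pow(Add(J, c), -1)) (Function('g')(J, c) = Mul(Mul(2, c), Pow(Add(J, c), -1)) = Mul(2, c, Pow(Add(J, c), -1)))
Function('w')(V, L) = Mul(Add(-63, L), Add(L, V)) (Function('w')(V, L) = Mul(Add(L, V), Add(-63, L)) = Mul(Add(-63, L), Add(L, V)))
f = 420
u = Rational(-85, 134382) (u = Mul(-5, Pow(Add(-5928, Add(Pow(-91, 2), Mul(-63, -91), Mul(-63, Mul(2, -10, Pow(Add(-7, -10), -1))), Mul(-91, Mul(2, -10, Pow(Add(-7, -10), -1))))), -1)) = Mul(-5, Pow(Add(-5928, Add(8281, 5733, Mul(-63, Mul(2, -10, Pow(-17, -1))), Mul(-91, Mul(2, -10, Pow(-17, -1))))), -1)) = Mul(-5, Pow(Add(-5928, Add(8281, 5733, Mul(-63, Mul(2, -10, Rational(-1, 17))), Mul(-91, Mul(2, -10, Rational(-1, 17))))), -1)) = Mul(-5, Pow(Add(-5928, Add(8281, 5733, Mul(-63, Rational(20, 17)), Mul(-91, Rational(20, 17)))), -1)) = Mul(-5, Pow(Add(-5928, Add(8281, 5733, Rational(-1260, 17), Rational(-1820, 17))), -1)) = Mul(-5, Pow(Add(-5928, Rational(235158, 17)), -1)) = Mul(-5, Pow(Rational(134382, 17), -1)) = Mul(-5, Rational(17, 134382)) = Rational(-85, 134382) ≈ -0.00063253)
Mul(f, Pow(u, -1)) = Mul(420, Pow(Rational(-85, 134382), -1)) = Mul(420, Rational(-134382, 85)) = Rational(-11288088, 17)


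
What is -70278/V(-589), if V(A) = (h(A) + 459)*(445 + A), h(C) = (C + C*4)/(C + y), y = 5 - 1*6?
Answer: 691067/657012 ≈ 1.0518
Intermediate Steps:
y = -1 (y = 5 - 6 = -1)
h(C) = 5*C/(-1 + C) (h(C) = (C + C*4)/(C - 1) = (C + 4*C)/(-1 + C) = (5*C)/(-1 + C) = 5*C/(-1 + C))
V(A) = (445 + A)*(459 + 5*A/(-1 + A)) (V(A) = (5*A/(-1 + A) + 459)*(445 + A) = (459 + 5*A/(-1 + A))*(445 + A) = (445 + A)*(459 + 5*A/(-1 + A)))
-70278/V(-589) = -70278*(-1 - 589)/(-204255 + 464*(-589)² + 206021*(-589)) = -70278*(-590/(-204255 + 464*346921 - 121346369)) = -70278*(-590/(-204255 + 160971344 - 121346369)) = -70278/((-1/590*39420720)) = -70278/(-3942072/59) = -70278*(-59/3942072) = 691067/657012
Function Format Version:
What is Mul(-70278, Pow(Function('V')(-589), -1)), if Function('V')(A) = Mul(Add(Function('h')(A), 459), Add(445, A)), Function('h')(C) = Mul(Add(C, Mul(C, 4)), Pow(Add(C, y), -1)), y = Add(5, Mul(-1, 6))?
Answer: Rational(691067, 657012) ≈ 1.0518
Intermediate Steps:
y = -1 (y = Add(5, -6) = -1)
Function('h')(C) = Mul(5, C, Pow(Add(-1, C), -1)) (Function('h')(C) = Mul(Add(C, Mul(C, 4)), Pow(Add(C, -1), -1)) = Mul(Add(C, Mul(4, C)), Pow(Add(-1, C), -1)) = Mul(Mul(5, C), Pow(Add(-1, C), -1)) = Mul(5, C, Pow(Add(-1, C), -1)))
Function('V')(A) = Mul(Add(445, A), Add(459, Mul(5, A, Pow(Add(-1, A), -1)))) (Function('V')(A) = Mul(Add(Mul(5, A, Pow(Add(-1, A), -1)), 459), Add(445, A)) = Mul(Add(459, Mul(5, A, Pow(Add(-1, A), -1))), Add(445, A)) = Mul(Add(445, A), Add(459, Mul(5, A, Pow(Add(-1, A), -1)))))
Mul(-70278, Pow(Function('V')(-589), -1)) = Mul(-70278, Pow(Mul(Pow(Add(-1, -589), -1), Add(-204255, Mul(464, Pow(-589, 2)), Mul(206021, -589))), -1)) = Mul(-70278, Pow(Mul(Pow(-590, -1), Add(-204255, Mul(464, 346921), -121346369)), -1)) = Mul(-70278, Pow(Mul(Rational(-1, 590), Add(-204255, 160971344, -121346369)), -1)) = Mul(-70278, Pow(Mul(Rational(-1, 590), 39420720), -1)) = Mul(-70278, Pow(Rational(-3942072, 59), -1)) = Mul(-70278, Rational(-59, 3942072)) = Rational(691067, 657012)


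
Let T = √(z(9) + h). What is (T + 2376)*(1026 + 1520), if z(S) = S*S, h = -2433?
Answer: 6049296 + 71288*I*√3 ≈ 6.0493e+6 + 1.2347e+5*I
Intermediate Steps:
z(S) = S²
T = 28*I*√3 (T = √(9² - 2433) = √(81 - 2433) = √(-2352) = 28*I*√3 ≈ 48.497*I)
(T + 2376)*(1026 + 1520) = (28*I*√3 + 2376)*(1026 + 1520) = (2376 + 28*I*√3)*2546 = 6049296 + 71288*I*√3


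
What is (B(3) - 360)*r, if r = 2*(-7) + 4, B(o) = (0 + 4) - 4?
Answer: 3600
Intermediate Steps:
B(o) = 0 (B(o) = 4 - 4 = 0)
r = -10 (r = -14 + 4 = -10)
(B(3) - 360)*r = (0 - 360)*(-10) = -360*(-10) = 3600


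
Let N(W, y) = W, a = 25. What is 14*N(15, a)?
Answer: 210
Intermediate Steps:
14*N(15, a) = 14*15 = 210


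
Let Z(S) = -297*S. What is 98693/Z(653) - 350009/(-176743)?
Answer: 50437798570/34277714163 ≈ 1.4714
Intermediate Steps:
98693/Z(653) - 350009/(-176743) = 98693/((-297*653)) - 350009/(-176743) = 98693/(-193941) - 350009*(-1/176743) = 98693*(-1/193941) + 350009/176743 = -98693/193941 + 350009/176743 = 50437798570/34277714163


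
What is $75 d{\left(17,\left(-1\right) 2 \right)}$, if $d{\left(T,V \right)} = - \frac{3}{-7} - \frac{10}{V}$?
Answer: $\frac{2850}{7} \approx 407.14$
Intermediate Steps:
$d{\left(T,V \right)} = \frac{3}{7} - \frac{10}{V}$ ($d{\left(T,V \right)} = \left(-3\right) \left(- \frac{1}{7}\right) - \frac{10}{V} = \frac{3}{7} - \frac{10}{V}$)
$75 d{\left(17,\left(-1\right) 2 \right)} = 75 \left(\frac{3}{7} - \frac{10}{\left(-1\right) 2}\right) = 75 \left(\frac{3}{7} - \frac{10}{-2}\right) = 75 \left(\frac{3}{7} - -5\right) = 75 \left(\frac{3}{7} + 5\right) = 75 \cdot \frac{38}{7} = \frac{2850}{7}$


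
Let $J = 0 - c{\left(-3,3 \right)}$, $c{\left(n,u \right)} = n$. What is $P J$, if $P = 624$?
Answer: $1872$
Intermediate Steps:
$J = 3$ ($J = 0 - -3 = 0 + 3 = 3$)
$P J = 624 \cdot 3 = 1872$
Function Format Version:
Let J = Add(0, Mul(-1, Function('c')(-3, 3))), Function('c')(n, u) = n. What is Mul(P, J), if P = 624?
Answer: 1872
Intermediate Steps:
J = 3 (J = Add(0, Mul(-1, -3)) = Add(0, 3) = 3)
Mul(P, J) = Mul(624, 3) = 1872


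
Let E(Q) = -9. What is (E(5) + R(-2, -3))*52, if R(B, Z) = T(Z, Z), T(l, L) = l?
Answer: -624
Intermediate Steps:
R(B, Z) = Z
(E(5) + R(-2, -3))*52 = (-9 - 3)*52 = -12*52 = -624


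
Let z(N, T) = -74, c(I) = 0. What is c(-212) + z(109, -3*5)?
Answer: -74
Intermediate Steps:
c(-212) + z(109, -3*5) = 0 - 74 = -74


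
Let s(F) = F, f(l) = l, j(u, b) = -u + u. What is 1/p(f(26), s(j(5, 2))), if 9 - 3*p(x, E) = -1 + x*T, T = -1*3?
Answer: 3/88 ≈ 0.034091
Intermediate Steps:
T = -3
j(u, b) = 0
p(x, E) = 10/3 + x (p(x, E) = 3 - (-1 + x*(-3))/3 = 3 - (-1 - 3*x)/3 = 3 + (⅓ + x) = 10/3 + x)
1/p(f(26), s(j(5, 2))) = 1/(10/3 + 26) = 1/(88/3) = 3/88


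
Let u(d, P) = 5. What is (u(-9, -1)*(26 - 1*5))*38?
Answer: 3990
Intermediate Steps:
(u(-9, -1)*(26 - 1*5))*38 = (5*(26 - 1*5))*38 = (5*(26 - 5))*38 = (5*21)*38 = 105*38 = 3990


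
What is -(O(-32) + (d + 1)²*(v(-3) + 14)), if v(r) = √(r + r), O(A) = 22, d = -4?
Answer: -148 - 9*I*√6 ≈ -148.0 - 22.045*I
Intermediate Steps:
v(r) = √2*√r (v(r) = √(2*r) = √2*√r)
-(O(-32) + (d + 1)²*(v(-3) + 14)) = -(22 + (-4 + 1)²*(√2*√(-3) + 14)) = -(22 + (-3)²*(√2*(I*√3) + 14)) = -(22 + 9*(I*√6 + 14)) = -(22 + 9*(14 + I*√6)) = -(22 + (126 + 9*I*√6)) = -(148 + 9*I*√6) = -148 - 9*I*√6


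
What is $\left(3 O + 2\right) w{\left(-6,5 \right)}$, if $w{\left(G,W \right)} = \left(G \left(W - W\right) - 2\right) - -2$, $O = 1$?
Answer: $0$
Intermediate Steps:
$w{\left(G,W \right)} = 0$ ($w{\left(G,W \right)} = \left(G 0 - 2\right) + 2 = \left(0 - 2\right) + 2 = -2 + 2 = 0$)
$\left(3 O + 2\right) w{\left(-6,5 \right)} = \left(3 \cdot 1 + 2\right) 0 = \left(3 + 2\right) 0 = 5 \cdot 0 = 0$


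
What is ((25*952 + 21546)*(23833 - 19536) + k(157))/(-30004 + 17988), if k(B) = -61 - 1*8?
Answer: -194851693/12016 ≈ -16216.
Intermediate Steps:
k(B) = -69 (k(B) = -61 - 8 = -69)
((25*952 + 21546)*(23833 - 19536) + k(157))/(-30004 + 17988) = ((25*952 + 21546)*(23833 - 19536) - 69)/(-30004 + 17988) = ((23800 + 21546)*4297 - 69)/(-12016) = (45346*4297 - 69)*(-1/12016) = (194851762 - 69)*(-1/12016) = 194851693*(-1/12016) = -194851693/12016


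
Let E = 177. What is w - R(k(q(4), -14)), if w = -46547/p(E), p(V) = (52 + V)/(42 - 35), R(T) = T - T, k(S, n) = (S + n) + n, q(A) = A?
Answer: -325829/229 ≈ -1422.8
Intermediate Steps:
k(S, n) = S + 2*n
R(T) = 0
p(V) = 52/7 + V/7 (p(V) = (52 + V)/7 = (52 + V)*(⅐) = 52/7 + V/7)
w = -325829/229 (w = -46547/(52/7 + (⅐)*177) = -46547/(52/7 + 177/7) = -46547/229/7 = -46547*7/229 = -325829/229 ≈ -1422.8)
w - R(k(q(4), -14)) = -325829/229 - 1*0 = -325829/229 + 0 = -325829/229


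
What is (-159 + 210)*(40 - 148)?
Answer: -5508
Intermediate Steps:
(-159 + 210)*(40 - 148) = 51*(-108) = -5508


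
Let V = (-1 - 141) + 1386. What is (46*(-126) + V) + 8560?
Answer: 4008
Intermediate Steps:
V = 1244 (V = -142 + 1386 = 1244)
(46*(-126) + V) + 8560 = (46*(-126) + 1244) + 8560 = (-5796 + 1244) + 8560 = -4552 + 8560 = 4008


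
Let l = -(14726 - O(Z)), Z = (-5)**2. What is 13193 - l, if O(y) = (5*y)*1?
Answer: 27794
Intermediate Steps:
Z = 25
O(y) = 5*y
l = -14601 (l = -(14726 - 5*25) = -(14726 - 1*125) = -(14726 - 125) = -1*14601 = -14601)
13193 - l = 13193 - 1*(-14601) = 13193 + 14601 = 27794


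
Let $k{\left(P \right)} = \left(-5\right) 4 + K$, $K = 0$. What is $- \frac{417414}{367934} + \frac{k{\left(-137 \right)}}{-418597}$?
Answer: $- \frac{87360444739}{77008034299} \approx -1.1344$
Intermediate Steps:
$k{\left(P \right)} = -20$ ($k{\left(P \right)} = \left(-5\right) 4 + 0 = -20 + 0 = -20$)
$- \frac{417414}{367934} + \frac{k{\left(-137 \right)}}{-418597} = - \frac{417414}{367934} - \frac{20}{-418597} = \left(-417414\right) \frac{1}{367934} - - \frac{20}{418597} = - \frac{208707}{183967} + \frac{20}{418597} = - \frac{87360444739}{77008034299}$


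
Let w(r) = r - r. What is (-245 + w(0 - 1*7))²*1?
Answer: 60025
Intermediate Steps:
w(r) = 0
(-245 + w(0 - 1*7))²*1 = (-245 + 0)²*1 = (-245)²*1 = 60025*1 = 60025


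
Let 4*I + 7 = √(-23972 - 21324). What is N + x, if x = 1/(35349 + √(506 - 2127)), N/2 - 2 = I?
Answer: 312406030/624776711 + 2*I*√2831 - I*√1621/1249553422 ≈ 0.50003 + 106.41*I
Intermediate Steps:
I = -7/4 + I*√2831 (I = -7/4 + √(-23972 - 21324)/4 = -7/4 + √(-45296)/4 = -7/4 + (4*I*√2831)/4 = -7/4 + I*√2831 ≈ -1.75 + 53.207*I)
N = ½ + 2*I*√2831 (N = 4 + 2*(-7/4 + I*√2831) = 4 + (-7/2 + 2*I*√2831) = ½ + 2*I*√2831 ≈ 0.5 + 106.41*I)
x = 1/(35349 + I*√1621) (x = 1/(35349 + √(-1621)) = 1/(35349 + I*√1621) ≈ 2.8289e-5 - 3.222e-8*I)
N + x = (½ + 2*I*√2831) + (35349/1249553422 - I*√1621/1249553422) = 312406030/624776711 + 2*I*√2831 - I*√1621/1249553422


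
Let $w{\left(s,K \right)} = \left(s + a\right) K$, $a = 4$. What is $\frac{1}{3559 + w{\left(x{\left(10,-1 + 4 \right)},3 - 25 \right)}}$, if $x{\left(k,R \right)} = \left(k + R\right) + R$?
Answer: $\frac{1}{3119} \approx 0.00032062$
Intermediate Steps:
$x{\left(k,R \right)} = k + 2 R$ ($x{\left(k,R \right)} = \left(R + k\right) + R = k + 2 R$)
$w{\left(s,K \right)} = K \left(4 + s\right)$ ($w{\left(s,K \right)} = \left(s + 4\right) K = \left(4 + s\right) K = K \left(4 + s\right)$)
$\frac{1}{3559 + w{\left(x{\left(10,-1 + 4 \right)},3 - 25 \right)}} = \frac{1}{3559 + \left(3 - 25\right) \left(4 + \left(10 + 2 \left(-1 + 4\right)\right)\right)} = \frac{1}{3559 + \left(3 - 25\right) \left(4 + \left(10 + 2 \cdot 3\right)\right)} = \frac{1}{3559 - 22 \left(4 + \left(10 + 6\right)\right)} = \frac{1}{3559 - 22 \left(4 + 16\right)} = \frac{1}{3559 - 440} = \frac{1}{3119}$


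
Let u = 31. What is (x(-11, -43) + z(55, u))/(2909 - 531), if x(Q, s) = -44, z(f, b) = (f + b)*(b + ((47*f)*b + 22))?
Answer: 3448062/1189 ≈ 2900.0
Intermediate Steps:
z(f, b) = (b + f)*(22 + b + 47*b*f) (z(f, b) = (b + f)*(b + (47*b*f + 22)) = (b + f)*(b + (22 + 47*b*f)) = (b + f)*(22 + b + 47*b*f))
(x(-11, -43) + z(55, u))/(2909 - 531) = (-44 + (31**2 + 22*31 + 22*55 + 31*55 + 47*31*55**2 + 47*55*31**2))/(2909 - 531) = (-44 + (961 + 682 + 1210 + 1705 + 47*31*3025 + 47*55*961))/2378 = (-44 + (961 + 682 + 1210 + 1705 + 4407425 + 2484185))*(1/2378) = (-44 + 6896168)*(1/2378) = 6896124*(1/2378) = 3448062/1189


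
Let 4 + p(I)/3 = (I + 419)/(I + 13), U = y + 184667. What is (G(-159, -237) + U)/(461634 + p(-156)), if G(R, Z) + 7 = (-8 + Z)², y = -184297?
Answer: 8635484/66011157 ≈ 0.13082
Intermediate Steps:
U = 370 (U = -184297 + 184667 = 370)
p(I) = -12 + 3*(419 + I)/(13 + I) (p(I) = -12 + 3*((I + 419)/(I + 13)) = -12 + 3*((419 + I)/(13 + I)) = -12 + 3*(419 + I)/(13 + I))
G(R, Z) = -7 + (-8 + Z)²
(G(-159, -237) + U)/(461634 + p(-156)) = ((-7 + (-8 - 237)²) + 370)/(461634 + 3*(367 - 3*(-156))/(13 - 156)) = ((-7 + (-245)²) + 370)/(461634 + 3*(367 + 468)/(-143)) = ((-7 + 60025) + 370)/(461634 + 3*(-1/143)*835) = (60018 + 370)/(461634 - 2505/143) = 60388/(66011157/143) = 60388*(143/66011157) = 8635484/66011157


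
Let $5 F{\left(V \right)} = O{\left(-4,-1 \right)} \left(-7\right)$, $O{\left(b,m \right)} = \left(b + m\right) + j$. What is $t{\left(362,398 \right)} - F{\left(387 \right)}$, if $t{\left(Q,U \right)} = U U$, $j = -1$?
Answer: $\frac{791978}{5} \approx 1.584 \cdot 10^{5}$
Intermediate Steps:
$O{\left(b,m \right)} = -1 + b + m$ ($O{\left(b,m \right)} = \left(b + m\right) - 1 = -1 + b + m$)
$t{\left(Q,U \right)} = U^{2}$
$F{\left(V \right)} = \frac{42}{5}$ ($F{\left(V \right)} = \frac{\left(-1 - 4 - 1\right) \left(-7\right)}{5} = \frac{\left(-6\right) \left(-7\right)}{5} = \frac{1}{5} \cdot 42 = \frac{42}{5}$)
$t{\left(362,398 \right)} - F{\left(387 \right)} = 398^{2} - \frac{42}{5} = 158404 - \frac{42}{5} = \frac{791978}{5}$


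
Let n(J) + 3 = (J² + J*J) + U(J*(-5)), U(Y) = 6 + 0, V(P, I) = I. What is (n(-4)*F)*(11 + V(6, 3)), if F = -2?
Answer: -980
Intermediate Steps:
U(Y) = 6
n(J) = 3 + 2*J² (n(J) = -3 + ((J² + J*J) + 6) = -3 + ((J² + J²) + 6) = -3 + (2*J² + 6) = -3 + (6 + 2*J²) = 3 + 2*J²)
(n(-4)*F)*(11 + V(6, 3)) = ((3 + 2*(-4)²)*(-2))*(11 + 3) = ((3 + 2*16)*(-2))*14 = ((3 + 32)*(-2))*14 = (35*(-2))*14 = -70*14 = -980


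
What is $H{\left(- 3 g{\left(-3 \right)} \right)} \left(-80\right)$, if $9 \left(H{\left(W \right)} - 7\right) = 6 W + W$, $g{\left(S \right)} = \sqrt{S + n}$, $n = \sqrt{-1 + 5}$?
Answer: $-560 + \frac{560 i}{3} \approx -560.0 + 186.67 i$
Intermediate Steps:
$n = 2$ ($n = \sqrt{4} = 2$)
$g{\left(S \right)} = \sqrt{2 + S}$ ($g{\left(S \right)} = \sqrt{S + 2} = \sqrt{2 + S}$)
$H{\left(W \right)} = 7 + \frac{7 W}{9}$ ($H{\left(W \right)} = 7 + \frac{6 W + W}{9} = 7 + \frac{7 W}{9}$)
$H{\left(- 3 g{\left(-3 \right)} \right)} \left(-80\right) = \left(7 + \frac{7 \left(- 3 \sqrt{2 - 3}\right)}{9}\right) \left(-80\right) = \left(7 + \frac{7 \left(- 3 \sqrt{-1}\right)}{9}\right) \left(-80\right) = \left(7 + \frac{7 \left(- 3 i\right)}{9}\right) \left(-80\right) = \left(7 - \frac{7 i}{3}\right) \left(-80\right) = -560 + \frac{560 i}{3}$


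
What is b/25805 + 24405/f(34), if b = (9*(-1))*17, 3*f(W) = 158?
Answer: 1889288901/4077190 ≈ 463.38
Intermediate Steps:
f(W) = 158/3 (f(W) = (1/3)*158 = 158/3)
b = -153 (b = -9*17 = -153)
b/25805 + 24405/f(34) = -153/25805 + 24405/(158/3) = -153*1/25805 + 24405*(3/158) = -153/25805 + 73215/158 = 1889288901/4077190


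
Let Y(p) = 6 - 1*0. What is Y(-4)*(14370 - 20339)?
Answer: -35814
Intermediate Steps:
Y(p) = 6 (Y(p) = 6 + 0 = 6)
Y(-4)*(14370 - 20339) = 6*(14370 - 20339) = 6*(-5969) = -35814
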